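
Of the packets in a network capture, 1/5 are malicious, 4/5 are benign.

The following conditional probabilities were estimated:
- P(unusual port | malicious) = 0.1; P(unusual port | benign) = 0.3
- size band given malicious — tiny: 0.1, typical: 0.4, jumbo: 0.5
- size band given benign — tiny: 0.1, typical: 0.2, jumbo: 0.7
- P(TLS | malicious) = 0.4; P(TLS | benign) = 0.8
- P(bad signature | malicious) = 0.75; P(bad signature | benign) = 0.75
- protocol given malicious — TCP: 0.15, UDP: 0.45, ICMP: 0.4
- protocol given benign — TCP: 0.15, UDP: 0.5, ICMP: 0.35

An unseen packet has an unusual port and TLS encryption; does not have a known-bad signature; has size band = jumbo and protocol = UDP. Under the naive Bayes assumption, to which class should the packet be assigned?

benign

malicious: 0.2 × 0.1 × 0.5 × 0.4 × (1−0.75) × 0.45 = 0.00045
benign: 0.8 × 0.3 × 0.7 × 0.8 × (1−0.75) × 0.5 = 0.0168
Highest score → benign.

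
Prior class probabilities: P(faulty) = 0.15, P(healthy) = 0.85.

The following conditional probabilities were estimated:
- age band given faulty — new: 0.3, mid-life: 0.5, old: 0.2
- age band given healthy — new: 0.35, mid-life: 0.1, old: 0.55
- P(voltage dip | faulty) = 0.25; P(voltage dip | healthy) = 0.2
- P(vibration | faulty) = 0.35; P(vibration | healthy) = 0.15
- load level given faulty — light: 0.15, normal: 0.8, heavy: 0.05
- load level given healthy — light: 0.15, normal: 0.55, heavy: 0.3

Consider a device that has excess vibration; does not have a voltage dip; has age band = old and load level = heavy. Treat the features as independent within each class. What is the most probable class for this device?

healthy

faulty: 0.15 × 0.2 × (1−0.25) × 0.35 × 0.05 = 0.00039375
healthy: 0.85 × 0.55 × (1−0.2) × 0.15 × 0.3 = 0.01683
Highest score → healthy.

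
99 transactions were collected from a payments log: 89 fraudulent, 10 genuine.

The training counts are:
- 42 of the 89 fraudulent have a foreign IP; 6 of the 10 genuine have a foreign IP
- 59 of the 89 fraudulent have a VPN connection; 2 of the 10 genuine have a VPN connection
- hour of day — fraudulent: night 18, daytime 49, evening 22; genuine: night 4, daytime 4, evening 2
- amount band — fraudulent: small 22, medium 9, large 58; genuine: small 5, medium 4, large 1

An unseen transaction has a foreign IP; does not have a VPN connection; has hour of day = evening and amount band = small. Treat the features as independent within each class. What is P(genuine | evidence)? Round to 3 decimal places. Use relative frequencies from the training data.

fraudulent: (89/99) × (42/89) × (30/89) × (22/89) × (22/89) ≈ 0.00873797
genuine: (10/99) × (6/10) × (8/10) × (2/10) × (5/10) ≈ 0.00484848
P(genuine | x) = 0.00484848 / 0.01358645 ≈ 0.357

0.357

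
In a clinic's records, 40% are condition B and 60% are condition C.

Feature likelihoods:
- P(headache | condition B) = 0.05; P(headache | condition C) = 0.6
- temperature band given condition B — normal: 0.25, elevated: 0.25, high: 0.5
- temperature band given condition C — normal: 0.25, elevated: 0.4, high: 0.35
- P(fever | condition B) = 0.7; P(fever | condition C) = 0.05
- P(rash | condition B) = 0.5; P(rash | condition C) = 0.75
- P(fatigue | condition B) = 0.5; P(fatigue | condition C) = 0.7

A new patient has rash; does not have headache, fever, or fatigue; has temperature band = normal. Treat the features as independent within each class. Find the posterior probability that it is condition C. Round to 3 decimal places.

condition B: 0.4 × (1−0.05) × 0.25 × (1−0.7) × 0.5 × (1−0.5) = 0.007125
condition C: 0.6 × (1−0.6) × 0.25 × (1−0.05) × 0.75 × (1−0.7) = 0.012825
P(condition C | x) = 0.012825 / 0.01995 ≈ 0.643

0.643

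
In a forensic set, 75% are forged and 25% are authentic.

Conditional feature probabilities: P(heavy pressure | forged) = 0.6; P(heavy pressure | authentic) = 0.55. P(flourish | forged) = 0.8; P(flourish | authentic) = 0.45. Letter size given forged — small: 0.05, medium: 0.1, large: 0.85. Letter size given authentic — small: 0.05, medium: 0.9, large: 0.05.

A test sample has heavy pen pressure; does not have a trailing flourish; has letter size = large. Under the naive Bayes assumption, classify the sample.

forged: 0.75 × 0.6 × (1−0.8) × 0.85 = 0.0765
authentic: 0.25 × 0.55 × (1−0.45) × 0.05 = 0.00378125
Highest score → forged.

forged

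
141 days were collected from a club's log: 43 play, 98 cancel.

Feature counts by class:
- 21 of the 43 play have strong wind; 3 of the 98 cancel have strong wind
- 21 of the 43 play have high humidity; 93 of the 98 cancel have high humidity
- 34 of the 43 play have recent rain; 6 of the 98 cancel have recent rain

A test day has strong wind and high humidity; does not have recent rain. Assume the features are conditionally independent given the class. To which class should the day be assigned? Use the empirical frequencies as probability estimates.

play: (43/141) × (21/43) × (21/43) × (9/43) ≈ 0.0152239
cancel: (98/141) × (3/98) × (93/98) × (92/98) ≈ 0.0189549
Highest score → cancel.

cancel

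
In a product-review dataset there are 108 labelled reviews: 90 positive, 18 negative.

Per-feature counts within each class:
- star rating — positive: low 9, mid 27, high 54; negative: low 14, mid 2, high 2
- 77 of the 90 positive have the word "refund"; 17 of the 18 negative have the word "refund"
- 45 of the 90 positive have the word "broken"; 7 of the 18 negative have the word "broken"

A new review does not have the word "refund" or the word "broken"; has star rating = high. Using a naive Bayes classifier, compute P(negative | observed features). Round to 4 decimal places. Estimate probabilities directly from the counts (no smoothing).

positive: (90/108) × (54/90) × (13/90) × (45/90) ≈ 0.0361111
negative: (18/108) × (2/18) × (1/18) × (11/18) ≈ 0.000628715
P(negative | x) = 0.000628715 / 0.036739815 ≈ 0.0171

0.0171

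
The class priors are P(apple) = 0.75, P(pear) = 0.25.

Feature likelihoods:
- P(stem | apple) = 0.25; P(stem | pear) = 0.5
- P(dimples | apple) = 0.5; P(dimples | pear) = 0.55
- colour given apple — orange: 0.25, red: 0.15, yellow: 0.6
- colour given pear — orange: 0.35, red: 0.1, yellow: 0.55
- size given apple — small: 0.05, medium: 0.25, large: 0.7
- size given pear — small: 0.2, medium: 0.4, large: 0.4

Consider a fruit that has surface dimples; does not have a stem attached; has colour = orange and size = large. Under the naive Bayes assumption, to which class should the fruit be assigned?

apple

apple: 0.75 × (1−0.25) × 0.5 × 0.25 × 0.7 = 0.04921875
pear: 0.25 × (1−0.5) × 0.55 × 0.35 × 0.4 = 0.009625
Highest score → apple.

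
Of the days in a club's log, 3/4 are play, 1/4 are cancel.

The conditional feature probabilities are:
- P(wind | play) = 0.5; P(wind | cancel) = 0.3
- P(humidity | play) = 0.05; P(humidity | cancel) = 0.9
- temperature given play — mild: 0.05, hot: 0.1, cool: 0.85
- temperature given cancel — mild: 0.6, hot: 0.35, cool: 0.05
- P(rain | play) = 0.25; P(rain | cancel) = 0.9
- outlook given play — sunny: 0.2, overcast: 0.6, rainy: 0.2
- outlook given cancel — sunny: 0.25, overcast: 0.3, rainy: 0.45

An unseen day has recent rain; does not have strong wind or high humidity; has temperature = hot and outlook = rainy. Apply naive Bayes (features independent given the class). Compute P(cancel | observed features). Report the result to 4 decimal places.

0.5821

play: 0.75 × (1−0.5) × (1−0.05) × 0.1 × 0.25 × 0.2 = 0.00178125
cancel: 0.25 × (1−0.3) × (1−0.9) × 0.35 × 0.9 × 0.45 = 0.002480625
P(cancel | x) = 0.002480625 / 0.004261875 ≈ 0.5821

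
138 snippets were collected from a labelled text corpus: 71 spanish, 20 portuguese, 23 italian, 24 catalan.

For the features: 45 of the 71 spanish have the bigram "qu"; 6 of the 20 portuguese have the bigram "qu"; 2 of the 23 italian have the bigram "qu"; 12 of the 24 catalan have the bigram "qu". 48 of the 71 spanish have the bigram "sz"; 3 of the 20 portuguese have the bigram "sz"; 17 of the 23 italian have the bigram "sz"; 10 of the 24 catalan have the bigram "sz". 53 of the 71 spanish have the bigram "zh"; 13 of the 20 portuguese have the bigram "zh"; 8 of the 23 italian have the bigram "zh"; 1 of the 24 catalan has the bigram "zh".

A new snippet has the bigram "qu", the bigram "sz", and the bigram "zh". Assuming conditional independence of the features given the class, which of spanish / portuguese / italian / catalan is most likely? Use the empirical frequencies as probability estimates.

spanish: (71/138) × (45/71) × (48/71) × (53/71) ≈ 0.164564
portuguese: (20/138) × (6/20) × (3/20) × (13/20) ≈ 0.00423913
italian: (23/138) × (2/23) × (17/23) × (8/23) ≈ 0.00372593
catalan: (24/138) × (12/24) × (10/24) × (1/24) ≈ 0.00150966
Highest score → spanish.

spanish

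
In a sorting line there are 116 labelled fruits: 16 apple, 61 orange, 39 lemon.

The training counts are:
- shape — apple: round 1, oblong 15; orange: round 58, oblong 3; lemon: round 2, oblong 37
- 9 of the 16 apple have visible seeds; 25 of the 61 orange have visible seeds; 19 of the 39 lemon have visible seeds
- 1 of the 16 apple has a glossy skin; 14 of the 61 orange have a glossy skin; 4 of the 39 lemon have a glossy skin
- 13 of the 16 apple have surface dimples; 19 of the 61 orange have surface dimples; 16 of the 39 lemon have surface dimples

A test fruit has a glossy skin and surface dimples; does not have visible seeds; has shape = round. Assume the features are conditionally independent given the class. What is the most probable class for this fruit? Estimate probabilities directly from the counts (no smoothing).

orange

apple: (16/116) × (1/16) × (7/16) × (1/16) × (13/16) ≈ 0.000191524
orange: (61/116) × (58/61) × (36/61) × (14/61) × (19/61) ≈ 0.0210943
lemon: (39/116) × (2/39) × (20/39) × (4/39) × (16/39) ≈ 0.000372039
Highest score → orange.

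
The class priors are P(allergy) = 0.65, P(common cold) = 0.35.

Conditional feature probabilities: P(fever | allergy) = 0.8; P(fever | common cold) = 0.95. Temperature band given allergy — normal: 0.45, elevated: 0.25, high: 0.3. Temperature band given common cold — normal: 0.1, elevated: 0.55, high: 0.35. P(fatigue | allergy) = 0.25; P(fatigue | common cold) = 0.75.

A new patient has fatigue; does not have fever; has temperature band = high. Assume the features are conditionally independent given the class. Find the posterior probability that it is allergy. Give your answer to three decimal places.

0.680

allergy: 0.65 × (1−0.8) × 0.3 × 0.25 = 0.00975
common cold: 0.35 × (1−0.95) × 0.35 × 0.75 = 0.00459375
P(allergy | x) = 0.00975 / 0.01434375 ≈ 0.680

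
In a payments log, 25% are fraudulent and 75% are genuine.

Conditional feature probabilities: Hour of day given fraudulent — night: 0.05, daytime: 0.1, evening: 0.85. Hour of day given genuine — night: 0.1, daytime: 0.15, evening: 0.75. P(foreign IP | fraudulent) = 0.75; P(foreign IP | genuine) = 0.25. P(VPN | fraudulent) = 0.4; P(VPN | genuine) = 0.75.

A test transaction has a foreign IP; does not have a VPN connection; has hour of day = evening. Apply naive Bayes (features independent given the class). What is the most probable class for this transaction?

fraudulent: 0.25 × 0.85 × 0.75 × (1−0.4) = 0.095625
genuine: 0.75 × 0.75 × 0.25 × (1−0.75) = 0.03515625
Highest score → fraudulent.

fraudulent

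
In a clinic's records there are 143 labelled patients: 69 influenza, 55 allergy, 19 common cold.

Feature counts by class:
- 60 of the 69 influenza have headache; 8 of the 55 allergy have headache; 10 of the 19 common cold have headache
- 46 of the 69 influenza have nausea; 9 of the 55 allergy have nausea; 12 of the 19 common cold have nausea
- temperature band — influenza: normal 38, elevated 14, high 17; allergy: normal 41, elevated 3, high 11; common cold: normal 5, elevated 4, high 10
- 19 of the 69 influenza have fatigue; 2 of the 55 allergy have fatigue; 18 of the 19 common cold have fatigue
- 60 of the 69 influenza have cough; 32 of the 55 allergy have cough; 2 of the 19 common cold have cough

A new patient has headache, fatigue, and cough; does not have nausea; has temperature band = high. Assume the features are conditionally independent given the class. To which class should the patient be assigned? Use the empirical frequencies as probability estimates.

influenza

influenza: (69/143) × (60/69) × (23/69) × (17/69) × (19/69) × (60/69) ≈ 0.00825088
allergy: (55/143) × (8/55) × (46/55) × (11/55) × (2/55) × (32/55) ≈ 0.000197986
common cold: (19/143) × (10/19) × (7/19) × (10/19) × (18/19) × (2/19) ≈ 0.00135223
Highest score → influenza.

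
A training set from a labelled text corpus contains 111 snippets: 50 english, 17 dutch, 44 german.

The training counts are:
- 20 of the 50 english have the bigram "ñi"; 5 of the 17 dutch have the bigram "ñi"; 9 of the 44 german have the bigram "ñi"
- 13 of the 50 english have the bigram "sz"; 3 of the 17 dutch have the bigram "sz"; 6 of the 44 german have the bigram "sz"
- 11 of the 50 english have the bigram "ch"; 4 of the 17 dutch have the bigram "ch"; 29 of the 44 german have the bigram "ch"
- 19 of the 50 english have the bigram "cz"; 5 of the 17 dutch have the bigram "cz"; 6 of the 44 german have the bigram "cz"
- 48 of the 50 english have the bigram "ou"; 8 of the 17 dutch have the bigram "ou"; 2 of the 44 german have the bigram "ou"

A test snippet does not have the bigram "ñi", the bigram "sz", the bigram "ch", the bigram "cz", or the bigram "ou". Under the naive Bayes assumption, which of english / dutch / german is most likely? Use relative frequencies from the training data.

german

english: (50/111) × (30/50) × (37/50) × (39/50) × (31/50) × (2/50) = 0.0038688
dutch: (17/111) × (12/17) × (14/17) × (13/17) × (12/17) × (9/17) ≈ 0.0254424
german: (44/111) × (35/44) × (38/44) × (15/44) × (38/44) × (42/44) ≈ 0.0765318
Highest score → german.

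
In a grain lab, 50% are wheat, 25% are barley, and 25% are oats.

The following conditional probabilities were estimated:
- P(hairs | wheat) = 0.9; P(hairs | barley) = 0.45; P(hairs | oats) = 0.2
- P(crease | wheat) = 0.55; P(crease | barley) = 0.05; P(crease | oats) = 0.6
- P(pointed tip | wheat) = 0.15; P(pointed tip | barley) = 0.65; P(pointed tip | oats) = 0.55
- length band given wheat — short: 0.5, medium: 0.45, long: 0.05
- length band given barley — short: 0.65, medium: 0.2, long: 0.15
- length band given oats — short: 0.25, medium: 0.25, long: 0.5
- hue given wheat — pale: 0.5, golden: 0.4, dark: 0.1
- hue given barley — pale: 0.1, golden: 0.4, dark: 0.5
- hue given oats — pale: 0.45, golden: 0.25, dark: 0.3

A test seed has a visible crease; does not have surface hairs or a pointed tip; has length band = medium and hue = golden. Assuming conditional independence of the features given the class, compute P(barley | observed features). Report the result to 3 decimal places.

wheat: 0.5 × (1−0.9) × 0.55 × (1−0.15) × 0.45 × 0.4 = 0.0042075
barley: 0.25 × (1−0.45) × 0.05 × (1−0.65) × 0.2 × 0.4 = 0.0001925
oats: 0.25 × (1−0.2) × 0.6 × (1−0.55) × 0.25 × 0.25 = 0.003375
P(barley | x) = 0.0001925 / 0.007775 ≈ 0.025

0.025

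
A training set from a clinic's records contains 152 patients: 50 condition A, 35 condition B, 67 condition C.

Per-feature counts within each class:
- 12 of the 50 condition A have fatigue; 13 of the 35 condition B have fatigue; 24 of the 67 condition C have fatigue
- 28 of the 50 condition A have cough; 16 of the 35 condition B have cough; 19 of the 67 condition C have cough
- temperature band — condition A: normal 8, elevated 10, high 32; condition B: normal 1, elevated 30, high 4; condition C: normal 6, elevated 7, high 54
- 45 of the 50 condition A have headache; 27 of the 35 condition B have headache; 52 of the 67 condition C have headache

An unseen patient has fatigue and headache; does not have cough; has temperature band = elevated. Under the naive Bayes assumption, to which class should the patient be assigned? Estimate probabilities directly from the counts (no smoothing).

condition B

condition A: (50/152) × (12/50) × (22/50) × (10/50) × (45/50) ≈ 0.00625263
condition B: (35/152) × (13/35) × (19/35) × (30/35) × (27/35) ≈ 0.0306997
condition C: (67/152) × (24/67) × (48/67) × (7/67) × (52/67) ≈ 0.00917246
Highest score → condition B.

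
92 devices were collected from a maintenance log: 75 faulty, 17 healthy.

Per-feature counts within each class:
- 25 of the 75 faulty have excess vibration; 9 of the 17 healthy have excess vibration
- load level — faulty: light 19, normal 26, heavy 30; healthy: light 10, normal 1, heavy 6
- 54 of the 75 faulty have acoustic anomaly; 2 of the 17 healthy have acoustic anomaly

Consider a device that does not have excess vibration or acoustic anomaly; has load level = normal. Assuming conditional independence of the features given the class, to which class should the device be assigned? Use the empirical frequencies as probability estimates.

faulty

faulty: (75/92) × (50/75) × (26/75) × (21/75) ≈ 0.0527536
healthy: (17/92) × (8/17) × (1/17) × (15/17) ≈ 0.00451331
Highest score → faulty.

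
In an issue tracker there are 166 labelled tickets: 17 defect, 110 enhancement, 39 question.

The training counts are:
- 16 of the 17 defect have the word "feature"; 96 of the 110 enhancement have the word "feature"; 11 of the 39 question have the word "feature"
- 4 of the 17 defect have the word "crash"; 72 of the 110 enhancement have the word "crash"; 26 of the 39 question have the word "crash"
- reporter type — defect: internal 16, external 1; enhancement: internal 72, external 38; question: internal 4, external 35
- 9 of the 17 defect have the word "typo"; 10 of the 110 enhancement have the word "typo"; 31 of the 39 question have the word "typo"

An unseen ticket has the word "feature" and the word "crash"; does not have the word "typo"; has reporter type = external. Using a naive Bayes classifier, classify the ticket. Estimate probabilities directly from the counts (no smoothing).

defect: (17/166) × (16/17) × (4/17) × (1/17) × (8/17) ≈ 0.000627791
enhancement: (110/166) × (96/110) × (72/110) × (38/110) × (100/110) ≈ 0.118878
question: (39/166) × (11/39) × (26/39) × (35/39) × (8/39) ≈ 0.00813246
Highest score → enhancement.

enhancement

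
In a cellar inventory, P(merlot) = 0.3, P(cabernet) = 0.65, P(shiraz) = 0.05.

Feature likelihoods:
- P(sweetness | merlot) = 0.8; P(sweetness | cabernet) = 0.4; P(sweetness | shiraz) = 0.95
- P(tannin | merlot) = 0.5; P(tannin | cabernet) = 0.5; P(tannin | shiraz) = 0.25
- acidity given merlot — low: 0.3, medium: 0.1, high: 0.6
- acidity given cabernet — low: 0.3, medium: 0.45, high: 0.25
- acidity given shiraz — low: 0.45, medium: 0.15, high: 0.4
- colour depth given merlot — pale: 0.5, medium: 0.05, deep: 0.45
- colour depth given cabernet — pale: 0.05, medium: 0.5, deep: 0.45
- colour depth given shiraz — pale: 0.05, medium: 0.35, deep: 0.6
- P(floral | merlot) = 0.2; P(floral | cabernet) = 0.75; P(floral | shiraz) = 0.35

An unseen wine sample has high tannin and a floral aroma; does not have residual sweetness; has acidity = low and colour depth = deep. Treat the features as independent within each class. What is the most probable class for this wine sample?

cabernet

merlot: 0.3 × (1−0.8) × 0.5 × 0.3 × 0.45 × 0.2 = 0.00081
cabernet: 0.65 × (1−0.4) × 0.5 × 0.3 × 0.45 × 0.75 = 0.01974375
shiraz: 0.05 × (1−0.95) × 0.25 × 0.45 × 0.6 × 0.35 = 0.0000590625
Highest score → cabernet.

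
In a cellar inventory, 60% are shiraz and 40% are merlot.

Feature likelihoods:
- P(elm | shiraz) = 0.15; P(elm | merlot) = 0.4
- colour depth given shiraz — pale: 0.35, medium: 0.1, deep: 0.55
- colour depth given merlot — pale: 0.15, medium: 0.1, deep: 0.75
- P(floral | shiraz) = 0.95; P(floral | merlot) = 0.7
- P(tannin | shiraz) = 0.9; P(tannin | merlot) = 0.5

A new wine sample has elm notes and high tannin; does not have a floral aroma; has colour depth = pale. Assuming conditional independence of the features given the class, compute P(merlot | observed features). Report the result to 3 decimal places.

0.717

shiraz: 0.6 × 0.15 × 0.35 × (1−0.95) × 0.9 = 0.0014175
merlot: 0.4 × 0.4 × 0.15 × (1−0.7) × 0.5 = 0.0036
P(merlot | x) = 0.0036 / 0.0050175 ≈ 0.717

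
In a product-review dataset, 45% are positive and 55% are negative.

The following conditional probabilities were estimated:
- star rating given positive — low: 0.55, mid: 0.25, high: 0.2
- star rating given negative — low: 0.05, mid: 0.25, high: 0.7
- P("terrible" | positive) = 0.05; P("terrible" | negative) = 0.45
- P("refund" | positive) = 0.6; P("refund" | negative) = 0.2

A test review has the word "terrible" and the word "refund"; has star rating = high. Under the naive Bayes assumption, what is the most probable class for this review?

positive: 0.45 × 0.2 × 0.05 × 0.6 = 0.0027
negative: 0.55 × 0.7 × 0.45 × 0.2 = 0.03465
Highest score → negative.

negative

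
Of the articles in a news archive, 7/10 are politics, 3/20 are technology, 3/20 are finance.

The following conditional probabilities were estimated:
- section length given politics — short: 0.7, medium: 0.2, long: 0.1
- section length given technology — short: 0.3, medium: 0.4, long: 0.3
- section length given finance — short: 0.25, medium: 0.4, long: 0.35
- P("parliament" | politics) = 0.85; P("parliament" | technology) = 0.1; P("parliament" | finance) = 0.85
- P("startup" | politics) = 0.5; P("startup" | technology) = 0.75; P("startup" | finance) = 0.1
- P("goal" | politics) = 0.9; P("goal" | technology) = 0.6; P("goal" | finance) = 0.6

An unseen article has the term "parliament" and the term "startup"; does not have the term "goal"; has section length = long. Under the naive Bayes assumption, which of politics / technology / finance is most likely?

politics: 0.7 × 0.1 × 0.85 × 0.5 × (1−0.9) = 0.002975
technology: 0.15 × 0.3 × 0.1 × 0.75 × (1−0.6) = 0.00135
finance: 0.15 × 0.35 × 0.85 × 0.1 × (1−0.6) = 0.001785
Highest score → politics.

politics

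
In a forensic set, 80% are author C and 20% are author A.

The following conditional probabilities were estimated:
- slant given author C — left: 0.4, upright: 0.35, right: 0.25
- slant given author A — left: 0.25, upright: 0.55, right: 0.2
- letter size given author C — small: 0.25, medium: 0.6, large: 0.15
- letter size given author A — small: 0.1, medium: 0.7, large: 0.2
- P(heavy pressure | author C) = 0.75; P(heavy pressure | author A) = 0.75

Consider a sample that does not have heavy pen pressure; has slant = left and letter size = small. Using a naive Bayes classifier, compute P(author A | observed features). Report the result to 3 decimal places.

0.059

author C: 0.8 × 0.4 × 0.25 × (1−0.75) = 0.02
author A: 0.2 × 0.25 × 0.1 × (1−0.75) = 0.00125
P(author A | x) = 0.00125 / 0.02125 ≈ 0.059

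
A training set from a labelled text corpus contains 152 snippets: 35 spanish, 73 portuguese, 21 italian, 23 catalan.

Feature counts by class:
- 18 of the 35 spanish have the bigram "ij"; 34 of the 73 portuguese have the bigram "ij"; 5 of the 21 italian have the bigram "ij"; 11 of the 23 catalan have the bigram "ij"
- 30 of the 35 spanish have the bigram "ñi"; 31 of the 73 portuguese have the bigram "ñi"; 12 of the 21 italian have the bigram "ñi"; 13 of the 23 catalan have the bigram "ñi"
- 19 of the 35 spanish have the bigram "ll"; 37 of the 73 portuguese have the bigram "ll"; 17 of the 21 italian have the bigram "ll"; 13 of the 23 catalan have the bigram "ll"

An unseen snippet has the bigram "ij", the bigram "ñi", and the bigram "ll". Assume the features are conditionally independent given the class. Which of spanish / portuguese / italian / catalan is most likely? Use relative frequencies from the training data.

spanish: (35/152) × (18/35) × (30/35) × (19/35) ≈ 0.055102
portuguese: (73/152) × (34/73) × (31/73) × (37/73) ≈ 0.0481452
italian: (21/152) × (5/21) × (12/21) × (17/21) ≈ 0.0152166
catalan: (23/152) × (11/23) × (13/23) × (13/23) ≈ 0.0231196
Highest score → spanish.

spanish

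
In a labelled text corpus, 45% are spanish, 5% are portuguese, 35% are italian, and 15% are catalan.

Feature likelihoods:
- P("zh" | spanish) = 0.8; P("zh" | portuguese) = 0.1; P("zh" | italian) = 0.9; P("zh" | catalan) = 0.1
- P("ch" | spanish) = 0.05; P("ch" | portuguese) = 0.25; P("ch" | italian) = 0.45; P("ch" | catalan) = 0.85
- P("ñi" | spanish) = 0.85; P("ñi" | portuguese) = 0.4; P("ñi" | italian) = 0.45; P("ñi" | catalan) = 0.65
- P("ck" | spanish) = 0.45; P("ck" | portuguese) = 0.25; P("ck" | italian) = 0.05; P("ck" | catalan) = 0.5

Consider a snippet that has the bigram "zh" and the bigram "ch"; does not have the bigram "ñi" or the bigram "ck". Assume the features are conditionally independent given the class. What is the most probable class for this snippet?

spanish: 0.45 × 0.8 × 0.05 × (1−0.85) × (1−0.45) = 0.001485
portuguese: 0.05 × 0.1 × 0.25 × (1−0.4) × (1−0.25) = 0.0005625
italian: 0.35 × 0.9 × 0.45 × (1−0.45) × (1−0.05) = 0.074064375
catalan: 0.15 × 0.1 × 0.85 × (1−0.65) × (1−0.5) = 0.00223125
Highest score → italian.

italian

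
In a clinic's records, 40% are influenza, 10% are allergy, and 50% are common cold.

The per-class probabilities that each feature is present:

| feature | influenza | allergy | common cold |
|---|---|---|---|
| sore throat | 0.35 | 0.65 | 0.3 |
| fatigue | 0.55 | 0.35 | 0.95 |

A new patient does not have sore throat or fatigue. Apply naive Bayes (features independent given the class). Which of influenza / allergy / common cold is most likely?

influenza: 0.4 × (1−0.35) × (1−0.55) = 0.117
allergy: 0.1 × (1−0.65) × (1−0.35) = 0.02275
common cold: 0.5 × (1−0.3) × (1−0.95) = 0.0175
Highest score → influenza.

influenza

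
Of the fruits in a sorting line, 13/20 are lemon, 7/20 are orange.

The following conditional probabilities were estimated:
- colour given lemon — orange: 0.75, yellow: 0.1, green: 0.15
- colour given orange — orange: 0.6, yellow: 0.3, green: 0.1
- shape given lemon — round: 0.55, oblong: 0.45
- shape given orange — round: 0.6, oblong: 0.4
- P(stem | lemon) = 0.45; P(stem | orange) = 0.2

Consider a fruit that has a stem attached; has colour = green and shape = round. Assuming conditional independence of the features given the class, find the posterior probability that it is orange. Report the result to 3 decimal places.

lemon: 0.65 × 0.15 × 0.55 × 0.45 = 0.02413125
orange: 0.35 × 0.1 × 0.6 × 0.2 = 0.0042
P(orange | x) = 0.0042 / 0.02833125 ≈ 0.148

0.148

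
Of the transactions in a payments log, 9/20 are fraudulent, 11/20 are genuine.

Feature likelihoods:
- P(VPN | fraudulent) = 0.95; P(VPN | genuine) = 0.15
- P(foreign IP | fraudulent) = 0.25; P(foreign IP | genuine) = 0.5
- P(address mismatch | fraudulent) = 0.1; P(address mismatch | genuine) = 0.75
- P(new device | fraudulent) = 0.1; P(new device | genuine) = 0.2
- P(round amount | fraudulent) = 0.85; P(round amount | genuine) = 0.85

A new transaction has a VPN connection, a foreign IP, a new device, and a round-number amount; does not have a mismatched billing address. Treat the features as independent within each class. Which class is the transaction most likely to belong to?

fraudulent

fraudulent: 0.45 × 0.95 × 0.25 × (1−0.1) × 0.1 × 0.85 = 0.0081759375
genuine: 0.55 × 0.15 × 0.5 × (1−0.75) × 0.2 × 0.85 = 0.001753125
Highest score → fraudulent.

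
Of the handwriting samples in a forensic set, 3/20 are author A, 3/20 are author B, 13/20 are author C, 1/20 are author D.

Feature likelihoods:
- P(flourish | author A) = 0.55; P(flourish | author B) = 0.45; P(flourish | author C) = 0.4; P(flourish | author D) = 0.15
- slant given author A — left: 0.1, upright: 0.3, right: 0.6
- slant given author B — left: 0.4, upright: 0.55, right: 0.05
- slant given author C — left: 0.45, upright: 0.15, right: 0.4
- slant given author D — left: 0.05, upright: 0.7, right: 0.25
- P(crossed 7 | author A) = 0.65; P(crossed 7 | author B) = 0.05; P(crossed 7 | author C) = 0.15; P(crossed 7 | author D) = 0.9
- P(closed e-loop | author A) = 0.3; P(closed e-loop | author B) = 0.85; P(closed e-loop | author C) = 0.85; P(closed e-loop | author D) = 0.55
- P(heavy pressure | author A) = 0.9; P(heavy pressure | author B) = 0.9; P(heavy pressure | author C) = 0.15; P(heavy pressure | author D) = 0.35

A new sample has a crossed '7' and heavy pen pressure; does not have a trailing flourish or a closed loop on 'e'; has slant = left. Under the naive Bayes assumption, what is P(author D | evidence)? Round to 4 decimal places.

author A: 0.15 × (1−0.55) × 0.1 × 0.65 × (1−0.3) × 0.9 = 0.002764125
author B: 0.15 × (1−0.45) × 0.4 × 0.05 × (1−0.85) × 0.9 = 0.00022275
author C: 0.65 × (1−0.4) × 0.45 × 0.15 × (1−0.85) × 0.15 = 0.0005923125
author D: 0.05 × (1−0.15) × 0.05 × 0.9 × (1−0.55) × 0.35 = 0.00030121875
P(author D | x) = 0.00030121875 / 0.00388040625 ≈ 0.0776

0.0776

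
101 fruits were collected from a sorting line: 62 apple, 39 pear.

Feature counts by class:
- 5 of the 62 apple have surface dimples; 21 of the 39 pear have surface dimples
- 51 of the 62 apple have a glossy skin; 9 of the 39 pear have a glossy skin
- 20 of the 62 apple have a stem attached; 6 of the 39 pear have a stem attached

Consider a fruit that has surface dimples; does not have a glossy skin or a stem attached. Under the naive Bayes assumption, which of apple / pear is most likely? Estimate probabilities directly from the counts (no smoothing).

pear

apple: (62/101) × (5/62) × (11/62) × (42/62) ≈ 0.00594987
pear: (39/101) × (21/39) × (30/39) × (33/39) ≈ 0.135333
Highest score → pear.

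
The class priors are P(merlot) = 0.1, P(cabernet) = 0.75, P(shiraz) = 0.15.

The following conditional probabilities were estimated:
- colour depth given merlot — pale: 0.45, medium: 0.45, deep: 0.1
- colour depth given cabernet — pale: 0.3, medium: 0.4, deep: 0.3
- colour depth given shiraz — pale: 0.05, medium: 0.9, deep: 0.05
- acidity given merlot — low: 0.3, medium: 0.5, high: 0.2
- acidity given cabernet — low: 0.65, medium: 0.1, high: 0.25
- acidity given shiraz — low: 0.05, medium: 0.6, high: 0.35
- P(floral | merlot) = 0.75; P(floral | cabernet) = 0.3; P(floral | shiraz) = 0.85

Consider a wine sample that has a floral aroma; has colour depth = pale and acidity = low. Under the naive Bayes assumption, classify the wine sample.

merlot: 0.1 × 0.45 × 0.3 × 0.75 = 0.010125
cabernet: 0.75 × 0.3 × 0.65 × 0.3 = 0.043875
shiraz: 0.15 × 0.05 × 0.05 × 0.85 = 0.00031875
Highest score → cabernet.

cabernet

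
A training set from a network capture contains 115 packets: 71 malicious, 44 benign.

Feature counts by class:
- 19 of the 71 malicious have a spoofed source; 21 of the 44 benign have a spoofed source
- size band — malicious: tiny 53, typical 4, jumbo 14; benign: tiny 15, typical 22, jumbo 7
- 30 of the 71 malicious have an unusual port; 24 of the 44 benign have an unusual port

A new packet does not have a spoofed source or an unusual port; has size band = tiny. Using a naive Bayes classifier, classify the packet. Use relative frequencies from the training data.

malicious: (71/115) × (52/71) × (53/71) × (41/71) ≈ 0.194916
benign: (44/115) × (23/44) × (15/44) × (20/44) ≈ 0.0309917
Highest score → malicious.

malicious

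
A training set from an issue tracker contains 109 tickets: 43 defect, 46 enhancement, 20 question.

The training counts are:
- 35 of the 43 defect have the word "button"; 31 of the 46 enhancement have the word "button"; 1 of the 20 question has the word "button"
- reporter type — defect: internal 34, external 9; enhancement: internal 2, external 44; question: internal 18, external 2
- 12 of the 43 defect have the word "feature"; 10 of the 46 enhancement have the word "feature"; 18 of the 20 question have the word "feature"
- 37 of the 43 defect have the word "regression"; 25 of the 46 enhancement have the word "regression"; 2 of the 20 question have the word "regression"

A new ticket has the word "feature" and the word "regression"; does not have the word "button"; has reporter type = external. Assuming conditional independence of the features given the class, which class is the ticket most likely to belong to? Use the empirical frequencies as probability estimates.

enhancement

defect: (43/109) × (8/43) × (9/43) × (12/43) × (37/43) ≈ 0.00368879
enhancement: (46/109) × (15/46) × (44/46) × (10/46) × (25/46) ≈ 0.0155519
question: (20/109) × (19/20) × (2/20) × (18/20) × (2/20) ≈ 0.00156881
Highest score → enhancement.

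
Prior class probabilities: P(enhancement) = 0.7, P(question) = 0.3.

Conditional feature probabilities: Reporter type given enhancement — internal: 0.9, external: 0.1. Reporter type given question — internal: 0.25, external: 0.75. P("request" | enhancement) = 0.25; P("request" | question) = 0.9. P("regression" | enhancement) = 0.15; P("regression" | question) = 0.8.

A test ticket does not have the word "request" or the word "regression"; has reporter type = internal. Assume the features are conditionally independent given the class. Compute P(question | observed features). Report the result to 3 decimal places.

enhancement: 0.7 × 0.9 × (1−0.25) × (1−0.15) = 0.401625
question: 0.3 × 0.25 × (1−0.9) × (1−0.8) = 0.0015
P(question | x) = 0.0015 / 0.403125 ≈ 0.004

0.004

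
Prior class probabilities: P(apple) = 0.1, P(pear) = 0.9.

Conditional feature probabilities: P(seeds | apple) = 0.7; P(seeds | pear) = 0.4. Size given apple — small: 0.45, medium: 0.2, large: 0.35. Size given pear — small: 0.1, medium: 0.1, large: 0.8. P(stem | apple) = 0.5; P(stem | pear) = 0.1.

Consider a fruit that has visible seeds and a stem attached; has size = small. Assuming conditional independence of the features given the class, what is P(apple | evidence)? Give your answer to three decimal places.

0.814

apple: 0.1 × 0.7 × 0.45 × 0.5 = 0.01575
pear: 0.9 × 0.4 × 0.1 × 0.1 = 0.0036
P(apple | x) = 0.01575 / 0.01935 ≈ 0.814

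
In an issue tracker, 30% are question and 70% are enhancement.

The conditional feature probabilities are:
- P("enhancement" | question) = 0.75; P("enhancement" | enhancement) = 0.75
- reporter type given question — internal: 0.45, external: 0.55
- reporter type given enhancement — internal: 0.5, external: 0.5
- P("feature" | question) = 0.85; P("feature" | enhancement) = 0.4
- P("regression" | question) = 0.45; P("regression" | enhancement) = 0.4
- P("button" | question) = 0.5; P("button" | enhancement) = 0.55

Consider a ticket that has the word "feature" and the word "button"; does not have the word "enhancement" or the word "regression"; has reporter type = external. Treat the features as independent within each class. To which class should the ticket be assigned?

enhancement

question: 0.3 × (1−0.75) × 0.55 × 0.85 × (1−0.45) × 0.5 = 0.0096421875
enhancement: 0.7 × (1−0.75) × 0.5 × 0.4 × (1−0.4) × 0.55 = 0.01155
Highest score → enhancement.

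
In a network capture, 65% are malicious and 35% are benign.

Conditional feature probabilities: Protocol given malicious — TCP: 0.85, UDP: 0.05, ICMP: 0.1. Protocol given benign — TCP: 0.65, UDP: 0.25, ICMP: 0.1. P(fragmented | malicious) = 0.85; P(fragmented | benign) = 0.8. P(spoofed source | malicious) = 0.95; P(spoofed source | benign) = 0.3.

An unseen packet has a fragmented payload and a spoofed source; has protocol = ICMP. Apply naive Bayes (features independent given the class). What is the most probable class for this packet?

malicious: 0.65 × 0.1 × 0.85 × 0.95 = 0.0524875
benign: 0.35 × 0.1 × 0.8 × 0.3 = 0.0084
Highest score → malicious.

malicious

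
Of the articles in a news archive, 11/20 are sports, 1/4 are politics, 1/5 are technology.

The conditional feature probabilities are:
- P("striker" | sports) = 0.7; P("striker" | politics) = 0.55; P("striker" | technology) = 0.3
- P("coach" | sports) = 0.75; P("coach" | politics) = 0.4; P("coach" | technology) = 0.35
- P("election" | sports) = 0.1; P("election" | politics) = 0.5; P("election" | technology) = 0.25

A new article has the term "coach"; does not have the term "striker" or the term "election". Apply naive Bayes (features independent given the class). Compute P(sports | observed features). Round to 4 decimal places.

sports: 0.55 × (1−0.7) × 0.75 × (1−0.1) = 0.111375
politics: 0.25 × (1−0.55) × 0.4 × (1−0.5) = 0.0225
technology: 0.2 × (1−0.3) × 0.35 × (1−0.25) = 0.03675
P(sports | x) = 0.111375 / 0.170625 ≈ 0.6527

0.6527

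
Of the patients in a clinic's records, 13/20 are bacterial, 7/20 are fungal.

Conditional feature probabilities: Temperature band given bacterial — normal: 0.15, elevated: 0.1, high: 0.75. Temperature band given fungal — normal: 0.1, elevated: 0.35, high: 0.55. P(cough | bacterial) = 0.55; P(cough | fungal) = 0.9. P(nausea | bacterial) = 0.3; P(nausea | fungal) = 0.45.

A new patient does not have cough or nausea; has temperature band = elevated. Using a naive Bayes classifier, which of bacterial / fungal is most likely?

bacterial

bacterial: 0.65 × 0.1 × (1−0.55) × (1−0.3) = 0.020475
fungal: 0.35 × 0.35 × (1−0.9) × (1−0.45) = 0.0067375
Highest score → bacterial.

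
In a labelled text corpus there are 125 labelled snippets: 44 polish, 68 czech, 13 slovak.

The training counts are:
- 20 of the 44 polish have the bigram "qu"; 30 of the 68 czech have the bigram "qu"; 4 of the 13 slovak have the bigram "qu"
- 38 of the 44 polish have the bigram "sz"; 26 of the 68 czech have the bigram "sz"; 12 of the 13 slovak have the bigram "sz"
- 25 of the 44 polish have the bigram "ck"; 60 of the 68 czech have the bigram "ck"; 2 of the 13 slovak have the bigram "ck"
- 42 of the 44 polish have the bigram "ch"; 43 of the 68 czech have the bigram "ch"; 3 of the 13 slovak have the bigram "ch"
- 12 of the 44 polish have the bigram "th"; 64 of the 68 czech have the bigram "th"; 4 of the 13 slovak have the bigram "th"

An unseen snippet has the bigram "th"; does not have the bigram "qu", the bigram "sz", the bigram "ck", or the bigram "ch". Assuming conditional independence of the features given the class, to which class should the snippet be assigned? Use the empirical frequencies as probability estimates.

czech

polish: (44/125) × (24/44) × (6/44) × (19/44) × (2/44) × (12/44) ≈ 0.000140154
czech: (68/125) × (38/68) × (42/68) × (8/68) × (25/68) × (64/68) ≈ 0.00764359
slovak: (13/125) × (9/13) × (1/13) × (11/13) × (10/13) × (4/13) ≈ 0.0011092
Highest score → czech.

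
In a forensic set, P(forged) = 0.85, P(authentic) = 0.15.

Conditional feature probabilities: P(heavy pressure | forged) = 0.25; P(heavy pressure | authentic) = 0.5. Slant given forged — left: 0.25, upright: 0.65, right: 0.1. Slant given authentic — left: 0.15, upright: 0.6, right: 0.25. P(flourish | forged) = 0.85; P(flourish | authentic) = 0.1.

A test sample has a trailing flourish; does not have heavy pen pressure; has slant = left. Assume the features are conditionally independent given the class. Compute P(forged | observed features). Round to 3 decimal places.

0.992

forged: 0.85 × (1−0.25) × 0.25 × 0.85 = 0.13546875
authentic: 0.15 × (1−0.5) × 0.15 × 0.1 = 0.001125
P(forged | x) = 0.13546875 / 0.13659375 ≈ 0.992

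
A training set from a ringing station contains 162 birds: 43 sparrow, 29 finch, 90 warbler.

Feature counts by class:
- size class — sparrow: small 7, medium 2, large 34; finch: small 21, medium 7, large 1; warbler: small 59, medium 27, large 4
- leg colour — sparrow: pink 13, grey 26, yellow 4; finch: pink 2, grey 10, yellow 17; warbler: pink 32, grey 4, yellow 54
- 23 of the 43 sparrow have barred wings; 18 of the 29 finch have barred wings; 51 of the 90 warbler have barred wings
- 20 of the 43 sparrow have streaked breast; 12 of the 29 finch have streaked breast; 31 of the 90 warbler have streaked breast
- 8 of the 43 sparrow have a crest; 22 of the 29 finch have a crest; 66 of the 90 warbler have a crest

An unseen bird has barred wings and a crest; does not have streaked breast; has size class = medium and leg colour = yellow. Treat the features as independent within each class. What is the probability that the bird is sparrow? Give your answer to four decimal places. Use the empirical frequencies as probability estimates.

sparrow: (43/162) × (2/43) × (4/43) × (23/43) × (23/43) × (8/43) ≈ 0.0000611289
finch: (29/162) × (7/29) × (17/29) × (18/29) × (17/29) × (22/29) ≈ 0.00699172
warbler: (90/162) × (27/90) × (54/90) × (51/90) × (59/90) × (66/90) ≈ 0.027242
P(sparrow | x) = 0.0000611289 / 0.0342948489 ≈ 0.0018

0.0018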